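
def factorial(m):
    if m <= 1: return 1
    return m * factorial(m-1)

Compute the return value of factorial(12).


factorial(12)
= 12 * factorial(11)
= 12 * 11 * factorial(10)
= 12 * 11 * 10 * factorial(9)
= 12 * 11 * 10 * 9 * factorial(8)
= 12 * 11 * 10 * 9 * 8 * factorial(7)
= 12 * 11 * 10 * 9 * 8 * 7 * factorial(6)
= 12 * 11 * 10 * 9 * 8 * 7 * 6 * factorial(5)
= 12 * 11 * 10 * 9 * 8 * 7 * 6 * 5 * factorial(4)
= 12 * 11 * 10 * 9 * 8 * 7 * 6 * 5 * 4 * factorial(3)
= 12 * 11 * 10 * 9 * 8 * 7 * 6 * 5 * 4 * 3 * factorial(2)
= 12 * 11 * 10 * 9 * 8 * 7 * 6 * 5 * 4 * 3 * 2 * factorial(1)
= 12 * 11 * 10 * 9 * 8 * 7 * 6 * 5 * 4 * 3 * 2 * 1
= 479001600

479001600


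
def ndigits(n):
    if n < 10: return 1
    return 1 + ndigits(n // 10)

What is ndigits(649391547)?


ndigits(649391547) = 1 + ndigits(64939154)
ndigits(64939154) = 1 + ndigits(6493915)
ndigits(6493915) = 1 + ndigits(649391)
ndigits(649391) = 1 + ndigits(64939)
ndigits(64939) = 1 + ndigits(6493)
ndigits(6493) = 1 + ndigits(649)
ndigits(649) = 1 + ndigits(64)
ndigits(64) = 1 + ndigits(6)
ndigits(6) = 1  (base case: 6 < 10)
Unwinding: 1 + 1 + 1 + 1 + 1 + 1 + 1 + 1 + 1 = 9

9


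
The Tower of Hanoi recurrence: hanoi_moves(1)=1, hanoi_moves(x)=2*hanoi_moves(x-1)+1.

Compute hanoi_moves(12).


hanoi_moves(12) = 2 * hanoi_moves(11) + 1
hanoi_moves(11) = 2 * hanoi_moves(10) + 1
hanoi_moves(10) = 2 * hanoi_moves(9) + 1
hanoi_moves(9) = 2 * hanoi_moves(8) + 1
hanoi_moves(8) = 2 * hanoi_moves(7) + 1
hanoi_moves(7) = 2 * hanoi_moves(6) + 1
hanoi_moves(6) = 2 * hanoi_moves(5) + 1
hanoi_moves(5) = 2 * hanoi_moves(4) + 1
hanoi_moves(4) = 2 * hanoi_moves(3) + 1
hanoi_moves(3) = 2 * hanoi_moves(2) + 1
hanoi_moves(2) = 2 * hanoi_moves(1) + 1
hanoi_moves(1) = 1  (base case)
hanoi_moves(2) = 2 * 1 + 1 = 3
hanoi_moves(3) = 2 * 3 + 1 = 7
hanoi_moves(4) = 2 * 7 + 1 = 15
hanoi_moves(5) = 2 * 15 + 1 = 31
hanoi_moves(6) = 2 * 31 + 1 = 63
hanoi_moves(7) = 2 * 63 + 1 = 127
hanoi_moves(8) = 2 * 127 + 1 = 255
hanoi_moves(9) = 2 * 255 + 1 = 511
hanoi_moves(10) = 2 * 511 + 1 = 1023
hanoi_moves(11) = 2 * 1023 + 1 = 2047
hanoi_moves(12) = 2 * 2047 + 1 = 4095

4095


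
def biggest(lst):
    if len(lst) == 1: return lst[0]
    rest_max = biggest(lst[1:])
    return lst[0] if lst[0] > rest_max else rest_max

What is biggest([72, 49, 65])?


biggest([72, 49, 65]): compare 72 with biggest([49, 65])
biggest([49, 65]): compare 49 with biggest([65])
biggest([65]) = 65  (base case)
Compare 49 with 65 -> 65
Compare 72 with 65 -> 72

72


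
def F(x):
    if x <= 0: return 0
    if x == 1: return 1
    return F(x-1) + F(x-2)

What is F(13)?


Computing F(13) bottom-up:
F(0) = 0
F(1) = 1
F(2) = F(1) + F(0) = 1 + 0 = 1
F(3) = F(2) + F(1) = 1 + 1 = 2
F(4) = F(3) + F(2) = 2 + 1 = 3
F(5) = F(4) + F(3) = 3 + 2 = 5
F(6) = F(5) + F(4) = 5 + 3 = 8
F(7) = F(6) + F(5) = 8 + 5 = 13
F(8) = F(7) + F(6) = 13 + 8 = 21
F(9) = F(8) + F(7) = 21 + 13 = 34
F(10) = F(9) + F(8) = 34 + 21 = 55
F(11) = F(10) + F(9) = 55 + 34 = 89
F(12) = F(11) + F(10) = 89 + 55 = 144
F(13) = F(12) + F(11) = 144 + 89 = 233

233


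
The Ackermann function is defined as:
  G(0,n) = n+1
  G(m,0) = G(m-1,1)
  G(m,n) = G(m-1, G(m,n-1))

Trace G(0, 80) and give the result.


G(0, 80) = 81
Result: G(0, 80) = 81

81


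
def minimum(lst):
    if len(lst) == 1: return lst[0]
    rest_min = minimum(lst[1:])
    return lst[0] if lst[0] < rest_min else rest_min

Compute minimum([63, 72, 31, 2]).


minimum([63, 72, 31, 2]): compare 63 with minimum([72, 31, 2])
minimum([72, 31, 2]): compare 72 with minimum([31, 2])
minimum([31, 2]): compare 31 with minimum([2])
minimum([2]) = 2  (base case)
Compare 31 with 2 -> 2
Compare 72 with 2 -> 2
Compare 63 with 2 -> 2

2


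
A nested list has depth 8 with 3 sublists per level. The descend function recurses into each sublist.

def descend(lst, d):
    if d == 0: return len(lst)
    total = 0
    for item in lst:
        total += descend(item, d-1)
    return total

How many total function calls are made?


At depth 0 (root): 1 call
At depth 1: each of 1 parents calls descend on 3 children = 3 calls
At depth 2: each of 3 parents calls descend on 3 children = 9 calls
At depth 3: each of 9 parents calls descend on 3 children = 27 calls
At depth 4: each of 27 parents calls descend on 3 children = 81 calls
At depth 5: each of 81 parents calls descend on 3 children = 243 calls
At depth 6: each of 243 parents calls descend on 3 children = 729 calls
At depth 7: each of 729 parents calls descend on 3 children = 2187 calls
At depth 8: each of 2187 parents calls descend on 3 children = 6561 calls
Total: 1 + 3 + 9 + 27 + 81 + 243 + 729 + 2187 + 6561 = 9841

9841


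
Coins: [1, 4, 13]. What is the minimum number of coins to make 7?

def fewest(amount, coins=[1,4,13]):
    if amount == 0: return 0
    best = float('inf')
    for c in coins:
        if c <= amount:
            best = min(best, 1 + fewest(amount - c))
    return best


Building up with DP:
fewest(0) = 0
fewest(1) = min(1+fewest(0)=1+0=1) = 1
fewest(2) = min(1+fewest(1)=1+1=2) = 2
fewest(3) = min(1+fewest(2)=1+2=3) = 3
fewest(4) = min(1+fewest(3)=1+3=4, 1+fewest(0)=1+0=1) = 1
fewest(5) = min(1+fewest(4)=1+1=2, 1+fewest(1)=1+1=2) = 2
fewest(6) = min(1+fewest(5)=1+2=3, 1+fewest(2)=1+2=3) = 3
fewest(7) = min(1+fewest(6)=1+3=4, 1+fewest(3)=1+3=4) = 4

4


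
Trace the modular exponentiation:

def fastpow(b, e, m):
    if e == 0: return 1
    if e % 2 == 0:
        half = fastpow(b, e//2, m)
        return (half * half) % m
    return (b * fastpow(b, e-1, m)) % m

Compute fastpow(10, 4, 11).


fastpow(10, 4, 11): e is even, compute fastpow(10, 2, 11)
  fastpow(10, 2, 11): e is even, compute fastpow(10, 1, 11)
    fastpow(10, 1, 11): e is odd, compute fastpow(10, 0, 11)
      fastpow(10, 0, 11) = 1
    (10 * 1) % 11 = 10
  half=10, (10*10) % 11 = 1
half=1, (1*1) % 11 = 1

1


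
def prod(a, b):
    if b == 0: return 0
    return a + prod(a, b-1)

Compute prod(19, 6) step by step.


prod(19, 6) = 19 + prod(19, 5)
prod(19, 5) = 19 + prod(19, 4)
prod(19, 4) = 19 + prod(19, 3)
prod(19, 3) = 19 + prod(19, 2)
prod(19, 2) = 19 + prod(19, 1)
prod(19, 1) = 19 + prod(19, 0)
prod(19, 0) = 0  (base case)
Total: 19 + 19 + 19 + 19 + 19 + 19 + 0 = 114

114


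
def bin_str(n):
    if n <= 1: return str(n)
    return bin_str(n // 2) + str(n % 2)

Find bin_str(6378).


bin_str(6378) = bin_str(3189) + '0'
bin_str(3189) = bin_str(1594) + '1'
bin_str(1594) = bin_str(797) + '0'
bin_str(797) = bin_str(398) + '1'
bin_str(398) = bin_str(199) + '0'
bin_str(199) = bin_str(99) + '1'
bin_str(99) = bin_str(49) + '1'
bin_str(49) = bin_str(24) + '1'
bin_str(24) = bin_str(12) + '0'
bin_str(12) = bin_str(6) + '0'
bin_str(6) = bin_str(3) + '0'
bin_str(3) = bin_str(1) + '1'
bin_str(1) = '1'  (base case)
Concatenating: '1' + '1' + '0' + '0' + '0' + '1' + '1' + '1' + '0' + '1' + '0' + '1' + '0' = '1100011101010'

1100011101010


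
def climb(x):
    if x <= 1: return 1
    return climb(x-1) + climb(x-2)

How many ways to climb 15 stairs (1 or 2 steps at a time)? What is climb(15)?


Building up from base cases:
climb(0) = 1
climb(1) = 1
climb(2) = climb(1) + climb(0) = 1 + 1 = 2
climb(3) = climb(2) + climb(1) = 2 + 1 = 3
climb(4) = climb(3) + climb(2) = 3 + 2 = 5
climb(5) = climb(4) + climb(3) = 5 + 3 = 8
climb(6) = climb(5) + climb(4) = 8 + 5 = 13
climb(7) = climb(6) + climb(5) = 13 + 8 = 21
climb(8) = climb(7) + climb(6) = 21 + 13 = 34
climb(9) = climb(8) + climb(7) = 34 + 21 = 55
climb(10) = climb(9) + climb(8) = 55 + 34 = 89
climb(11) = climb(10) + climb(9) = 89 + 55 = 144
climb(12) = climb(11) + climb(10) = 144 + 89 = 233
climb(13) = climb(12) + climb(11) = 233 + 144 = 377
climb(14) = climb(13) + climb(12) = 377 + 233 = 610
climb(15) = climb(14) + climb(13) = 610 + 377 = 987

987


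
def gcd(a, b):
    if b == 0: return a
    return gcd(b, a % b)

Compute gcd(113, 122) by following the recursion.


gcd(113, 122) = gcd(122, 113)
gcd(122, 113) = gcd(113, 9)
gcd(113, 9) = gcd(9, 5)
gcd(9, 5) = gcd(5, 4)
gcd(5, 4) = gcd(4, 1)
gcd(4, 1) = gcd(1, 0)
gcd(1, 0) = 1  (base case)

1


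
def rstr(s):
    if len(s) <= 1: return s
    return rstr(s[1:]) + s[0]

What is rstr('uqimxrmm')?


rstr('uqimxrmm') = rstr('qimxrmm') + 'u'
rstr('qimxrmm') = rstr('imxrmm') + 'q'
rstr('imxrmm') = rstr('mxrmm') + 'i'
rstr('mxrmm') = rstr('xrmm') + 'm'
rstr('xrmm') = rstr('rmm') + 'x'
rstr('rmm') = rstr('mm') + 'r'
rstr('mm') = rstr('m') + 'm'
rstr('m') = 'm'  (base case)
Concatenating: 'm' + 'm' + 'r' + 'x' + 'm' + 'i' + 'q' + 'u' = 'mmrxmiqu'

mmrxmiqu


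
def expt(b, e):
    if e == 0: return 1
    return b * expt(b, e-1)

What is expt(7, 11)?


expt(7, 11)
= 7 * expt(7, 10)
= 7 * 7 * expt(7, 9)
= 7 * 7 * 7 * expt(7, 8)
= 7 * 7 * 7 * 7 * expt(7, 7)
= 7 * 7 * 7 * 7 * 7 * expt(7, 6)
= 7 * 7 * 7 * 7 * 7 * 7 * expt(7, 5)
= 7 * 7 * 7 * 7 * 7 * 7 * 7 * expt(7, 4)
= 7 * 7 * 7 * 7 * 7 * 7 * 7 * 7 * expt(7, 3)
= 7 * 7 * 7 * 7 * 7 * 7 * 7 * 7 * 7 * expt(7, 2)
= 7 * 7 * 7 * 7 * 7 * 7 * 7 * 7 * 7 * 7 * expt(7, 1)
= 7 * 7 * 7 * 7 * 7 * 7 * 7 * 7 * 7 * 7 * 7 * expt(7, 0)
= 7 * 7 * 7 * 7 * 7 * 7 * 7 * 7 * 7 * 7 * 7 * 1
= 1977326743

1977326743


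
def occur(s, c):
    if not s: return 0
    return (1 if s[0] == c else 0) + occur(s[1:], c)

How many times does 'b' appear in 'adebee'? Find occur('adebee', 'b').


s[0]='a' != 'b' -> 0
s[0]='d' != 'b' -> 0
s[0]='e' != 'b' -> 0
s[0]='b' == 'b' -> 1
s[0]='e' != 'b' -> 0
s[0]='e' != 'b' -> 0
Sum: 0 + 0 + 0 + 1 + 0 + 0 = 1

1


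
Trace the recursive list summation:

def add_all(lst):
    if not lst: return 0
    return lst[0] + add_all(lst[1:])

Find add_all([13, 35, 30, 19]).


add_all([13, 35, 30, 19]) = 13 + add_all([35, 30, 19])
add_all([35, 30, 19]) = 35 + add_all([30, 19])
add_all([30, 19]) = 30 + add_all([19])
add_all([19]) = 19 + add_all([])
add_all([]) = 0  (base case)
Total: 13 + 35 + 30 + 19 + 0 = 97

97


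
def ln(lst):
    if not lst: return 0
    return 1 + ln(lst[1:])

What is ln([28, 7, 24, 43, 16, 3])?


ln([28, 7, 24, 43, 16, 3]) = 1 + ln([7, 24, 43, 16, 3])
ln([7, 24, 43, 16, 3]) = 1 + ln([24, 43, 16, 3])
ln([24, 43, 16, 3]) = 1 + ln([43, 16, 3])
ln([43, 16, 3]) = 1 + ln([16, 3])
ln([16, 3]) = 1 + ln([3])
ln([3]) = 1 + ln([])
ln([]) = 0  (base case)
Unwinding: 1 + 1 + 1 + 1 + 1 + 1 + 0 = 6

6


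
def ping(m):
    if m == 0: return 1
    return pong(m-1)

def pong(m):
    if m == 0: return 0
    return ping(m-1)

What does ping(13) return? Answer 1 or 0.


ping(13) = pong(12)
pong(12) = ping(11)
ping(11) = pong(10)
pong(10) = ping(9)
ping(9) = pong(8)
pong(8) = ping(7)
ping(7) = pong(6)
pong(6) = ping(5)
ping(5) = pong(4)
pong(4) = ping(3)
ping(3) = pong(2)
pong(2) = ping(1)
ping(1) = pong(0)
pong(0) = 0  (base case)
Result: 0

0


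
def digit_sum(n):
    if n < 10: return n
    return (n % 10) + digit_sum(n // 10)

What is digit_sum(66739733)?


digit_sum(66739733) = 3 + digit_sum(6673973)
digit_sum(6673973) = 3 + digit_sum(667397)
digit_sum(667397) = 7 + digit_sum(66739)
digit_sum(66739) = 9 + digit_sum(6673)
digit_sum(6673) = 3 + digit_sum(667)
digit_sum(667) = 7 + digit_sum(66)
digit_sum(66) = 6 + digit_sum(6)
digit_sum(6) = 6  (base case)
Total: 3 + 3 + 7 + 9 + 3 + 7 + 6 + 6 = 44

44


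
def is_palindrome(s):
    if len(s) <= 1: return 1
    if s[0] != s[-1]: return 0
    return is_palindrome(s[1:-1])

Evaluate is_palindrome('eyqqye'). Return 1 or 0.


is_palindrome('eyqqye'): s[0]='e' == s[-1]='e' -> check is_palindrome('yqqy')
is_palindrome('yqqy'): s[0]='y' == s[-1]='y' -> check is_palindrome('qq')
is_palindrome('qq'): s[0]='q' == s[-1]='q' -> check is_palindrome('')
is_palindrome(''): len <= 1 -> return 1  (base case)
Result: 1 (palindrome)

1


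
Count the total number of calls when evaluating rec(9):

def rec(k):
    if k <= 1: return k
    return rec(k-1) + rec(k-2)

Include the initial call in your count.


Let C(n) = total calls for rec(n)
C(0) = 1, C(1) = 1
C(2) = 1 + C(1) + C(0) = 1 + 1 + 1 = 3
C(3) = 1 + C(2) + C(1) = 1 + 3 + 1 = 5
C(4) = 1 + C(3) + C(2) = 1 + 5 + 3 = 9
C(5) = 1 + C(4) + C(3) = 1 + 9 + 5 = 15
C(6) = 1 + C(5) + C(4) = 1 + 15 + 9 = 25
C(7) = 1 + C(6) + C(5) = 1 + 25 + 15 = 41
C(8) = 1 + C(7) + C(6) = 1 + 41 + 25 = 67
C(9) = 1 + C(8) + C(7) = 1 + 67 + 41 = 109

109


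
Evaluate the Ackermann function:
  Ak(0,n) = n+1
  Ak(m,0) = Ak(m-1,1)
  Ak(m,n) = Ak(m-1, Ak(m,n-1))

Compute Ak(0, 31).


Ak(0, 31) = 32
Result: Ak(0, 31) = 32

32


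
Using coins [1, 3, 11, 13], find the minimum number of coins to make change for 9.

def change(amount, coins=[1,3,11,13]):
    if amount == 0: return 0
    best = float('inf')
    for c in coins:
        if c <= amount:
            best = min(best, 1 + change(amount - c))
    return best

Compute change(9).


Building up with DP:
change(0) = 0
change(1) = min(1+change(0)=1+0=1) = 1
change(2) = min(1+change(1)=1+1=2) = 2
change(3) = min(1+change(2)=1+2=3, 1+change(0)=1+0=1) = 1
change(4) = min(1+change(3)=1+1=2, 1+change(1)=1+1=2) = 2
change(5) = min(1+change(4)=1+2=3, 1+change(2)=1+2=3) = 3
change(6) = min(1+change(5)=1+3=4, 1+change(3)=1+1=2) = 2
change(7) = min(1+change(6)=1+2=3, 1+change(4)=1+2=3) = 3
change(8) = min(1+change(7)=1+3=4, 1+change(5)=1+3=4) = 4
change(9) = min(1+change(8)=1+4=5, 1+change(6)=1+2=3) = 3

3


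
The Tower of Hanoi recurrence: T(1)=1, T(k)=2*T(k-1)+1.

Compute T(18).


T(18) = 2 * T(17) + 1
T(17) = 2 * T(16) + 1
T(16) = 2 * T(15) + 1
T(15) = 2 * T(14) + 1
T(14) = 2 * T(13) + 1
T(13) = 2 * T(12) + 1
T(12) = 2 * T(11) + 1
T(11) = 2 * T(10) + 1
T(10) = 2 * T(9) + 1
T(9) = 2 * T(8) + 1
T(8) = 2 * T(7) + 1
T(7) = 2 * T(6) + 1
T(6) = 2 * T(5) + 1
T(5) = 2 * T(4) + 1
T(4) = 2 * T(3) + 1
T(3) = 2 * T(2) + 1
T(2) = 2 * T(1) + 1
T(1) = 1  (base case)
T(2) = 2 * 1 + 1 = 3
T(3) = 2 * 3 + 1 = 7
T(4) = 2 * 7 + 1 = 15
T(5) = 2 * 15 + 1 = 31
T(6) = 2 * 31 + 1 = 63
T(7) = 2 * 63 + 1 = 127
T(8) = 2 * 127 + 1 = 255
T(9) = 2 * 255 + 1 = 511
T(10) = 2 * 511 + 1 = 1023
T(11) = 2 * 1023 + 1 = 2047
T(12) = 2 * 2047 + 1 = 4095
T(13) = 2 * 4095 + 1 = 8191
T(14) = 2 * 8191 + 1 = 16383
T(15) = 2 * 16383 + 1 = 32767
T(16) = 2 * 32767 + 1 = 65535
T(17) = 2 * 65535 + 1 = 131071
T(18) = 2 * 131071 + 1 = 262143

262143


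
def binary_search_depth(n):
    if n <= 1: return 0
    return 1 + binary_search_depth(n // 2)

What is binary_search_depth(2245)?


2245 / 2 = 1122
1122 / 2 = 561
561 / 2 = 280
280 / 2 = 140
140 / 2 = 70
70 / 2 = 35
35 / 2 = 17
17 / 2 = 8
8 / 2 = 4
4 / 2 = 2
2 / 2 = 1
Reached 1 after 11 halvings

11


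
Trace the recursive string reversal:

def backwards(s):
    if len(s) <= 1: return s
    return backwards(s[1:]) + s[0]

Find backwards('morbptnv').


backwards('morbptnv') = backwards('orbptnv') + 'm'
backwards('orbptnv') = backwards('rbptnv') + 'o'
backwards('rbptnv') = backwards('bptnv') + 'r'
backwards('bptnv') = backwards('ptnv') + 'b'
backwards('ptnv') = backwards('tnv') + 'p'
backwards('tnv') = backwards('nv') + 't'
backwards('nv') = backwards('v') + 'n'
backwards('v') = 'v'  (base case)
Concatenating: 'v' + 'n' + 't' + 'p' + 'b' + 'r' + 'o' + 'm' = 'vntpbrom'

vntpbrom


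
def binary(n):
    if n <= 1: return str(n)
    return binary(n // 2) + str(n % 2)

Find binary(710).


binary(710) = binary(355) + '0'
binary(355) = binary(177) + '1'
binary(177) = binary(88) + '1'
binary(88) = binary(44) + '0'
binary(44) = binary(22) + '0'
binary(22) = binary(11) + '0'
binary(11) = binary(5) + '1'
binary(5) = binary(2) + '1'
binary(2) = binary(1) + '0'
binary(1) = '1'  (base case)
Concatenating: '1' + '0' + '1' + '1' + '0' + '0' + '0' + '1' + '1' + '0' = '1011000110'

1011000110


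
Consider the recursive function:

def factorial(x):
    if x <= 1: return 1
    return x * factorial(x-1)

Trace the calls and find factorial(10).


factorial(10)
= 10 * factorial(9)
= 10 * 9 * factorial(8)
= 10 * 9 * 8 * factorial(7)
= 10 * 9 * 8 * 7 * factorial(6)
= 10 * 9 * 8 * 7 * 6 * factorial(5)
= 10 * 9 * 8 * 7 * 6 * 5 * factorial(4)
= 10 * 9 * 8 * 7 * 6 * 5 * 4 * factorial(3)
= 10 * 9 * 8 * 7 * 6 * 5 * 4 * 3 * factorial(2)
= 10 * 9 * 8 * 7 * 6 * 5 * 4 * 3 * 2 * factorial(1)
= 10 * 9 * 8 * 7 * 6 * 5 * 4 * 3 * 2 * 1
= 3628800

3628800


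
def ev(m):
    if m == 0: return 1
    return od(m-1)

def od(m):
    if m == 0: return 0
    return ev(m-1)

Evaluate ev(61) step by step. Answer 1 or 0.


ev(61) = od(60)
od(60) = ev(59)
ev(59) = od(58)
od(58) = ev(57)
ev(57) = od(56)
od(56) = ev(55)
ev(55) = od(54)
od(54) = ev(53)
ev(53) = od(52)
od(52) = ev(51)
ev(51) = od(50)
od(50) = ev(49)
ev(49) = od(48)
od(48) = ev(47)
ev(47) = od(46)
od(46) = ev(45)
ev(45) = od(44)
od(44) = ev(43)
ev(43) = od(42)
od(42) = ev(41)
ev(41) = od(40)
od(40) = ev(39)
ev(39) = od(38)
od(38) = ev(37)
ev(37) = od(36)
od(36) = ev(35)
ev(35) = od(34)
od(34) = ev(33)
ev(33) = od(32)
od(32) = ev(31)
ev(31) = od(30)
od(30) = ev(29)
ev(29) = od(28)
od(28) = ev(27)
ev(27) = od(26)
od(26) = ev(25)
ev(25) = od(24)
od(24) = ev(23)
ev(23) = od(22)
od(22) = ev(21)
ev(21) = od(20)
od(20) = ev(19)
ev(19) = od(18)
od(18) = ev(17)
ev(17) = od(16)
od(16) = ev(15)
ev(15) = od(14)
od(14) = ev(13)
ev(13) = od(12)
od(12) = ev(11)
ev(11) = od(10)
od(10) = ev(9)
ev(9) = od(8)
od(8) = ev(7)
ev(7) = od(6)
od(6) = ev(5)
ev(5) = od(4)
od(4) = ev(3)
ev(3) = od(2)
od(2) = ev(1)
ev(1) = od(0)
od(0) = 0  (base case)
Result: 0

0


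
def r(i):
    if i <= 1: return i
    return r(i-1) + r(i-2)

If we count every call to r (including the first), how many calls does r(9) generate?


Let C(n) = total calls for r(n)
C(0) = 1, C(1) = 1
C(2) = 1 + C(1) + C(0) = 1 + 1 + 1 = 3
C(3) = 1 + C(2) + C(1) = 1 + 3 + 1 = 5
C(4) = 1 + C(3) + C(2) = 1 + 5 + 3 = 9
C(5) = 1 + C(4) + C(3) = 1 + 9 + 5 = 15
C(6) = 1 + C(5) + C(4) = 1 + 15 + 9 = 25
C(7) = 1 + C(6) + C(5) = 1 + 25 + 15 = 41
C(8) = 1 + C(7) + C(6) = 1 + 41 + 25 = 67
C(9) = 1 + C(8) + C(7) = 1 + 67 + 41 = 109

109


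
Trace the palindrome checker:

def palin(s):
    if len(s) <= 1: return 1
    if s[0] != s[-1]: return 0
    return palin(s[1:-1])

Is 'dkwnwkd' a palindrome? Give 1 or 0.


palin('dkwnwkd'): s[0]='d' == s[-1]='d' -> check palin('kwnwk')
palin('kwnwk'): s[0]='k' == s[-1]='k' -> check palin('wnw')
palin('wnw'): s[0]='w' == s[-1]='w' -> check palin('n')
palin('n'): len <= 1 -> return 1  (base case)
Result: 1 (palindrome)

1


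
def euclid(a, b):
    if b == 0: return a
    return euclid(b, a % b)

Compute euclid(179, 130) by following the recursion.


euclid(179, 130) = euclid(130, 49)
euclid(130, 49) = euclid(49, 32)
euclid(49, 32) = euclid(32, 17)
euclid(32, 17) = euclid(17, 15)
euclid(17, 15) = euclid(15, 2)
euclid(15, 2) = euclid(2, 1)
euclid(2, 1) = euclid(1, 0)
euclid(1, 0) = 1  (base case)

1


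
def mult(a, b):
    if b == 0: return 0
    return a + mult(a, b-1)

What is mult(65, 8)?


mult(65, 8) = 65 + mult(65, 7)
mult(65, 7) = 65 + mult(65, 6)
mult(65, 6) = 65 + mult(65, 5)
mult(65, 5) = 65 + mult(65, 4)
mult(65, 4) = 65 + mult(65, 3)
mult(65, 3) = 65 + mult(65, 2)
mult(65, 2) = 65 + mult(65, 1)
mult(65, 1) = 65 + mult(65, 0)
mult(65, 0) = 0  (base case)
Total: 65 + 65 + 65 + 65 + 65 + 65 + 65 + 65 + 0 = 520

520


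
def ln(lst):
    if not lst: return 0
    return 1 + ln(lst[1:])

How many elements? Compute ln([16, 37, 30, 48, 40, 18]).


ln([16, 37, 30, 48, 40, 18]) = 1 + ln([37, 30, 48, 40, 18])
ln([37, 30, 48, 40, 18]) = 1 + ln([30, 48, 40, 18])
ln([30, 48, 40, 18]) = 1 + ln([48, 40, 18])
ln([48, 40, 18]) = 1 + ln([40, 18])
ln([40, 18]) = 1 + ln([18])
ln([18]) = 1 + ln([])
ln([]) = 0  (base case)
Unwinding: 1 + 1 + 1 + 1 + 1 + 1 + 0 = 6

6


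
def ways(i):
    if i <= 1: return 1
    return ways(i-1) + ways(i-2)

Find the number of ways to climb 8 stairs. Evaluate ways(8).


Building up from base cases:
ways(0) = 1
ways(1) = 1
ways(2) = ways(1) + ways(0) = 1 + 1 = 2
ways(3) = ways(2) + ways(1) = 2 + 1 = 3
ways(4) = ways(3) + ways(2) = 3 + 2 = 5
ways(5) = ways(4) + ways(3) = 5 + 3 = 8
ways(6) = ways(5) + ways(4) = 8 + 5 = 13
ways(7) = ways(6) + ways(5) = 13 + 8 = 21
ways(8) = ways(7) + ways(6) = 21 + 13 = 34

34


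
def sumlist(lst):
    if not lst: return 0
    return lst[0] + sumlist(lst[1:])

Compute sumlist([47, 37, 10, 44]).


sumlist([47, 37, 10, 44]) = 47 + sumlist([37, 10, 44])
sumlist([37, 10, 44]) = 37 + sumlist([10, 44])
sumlist([10, 44]) = 10 + sumlist([44])
sumlist([44]) = 44 + sumlist([])
sumlist([]) = 0  (base case)
Total: 47 + 37 + 10 + 44 + 0 = 138

138


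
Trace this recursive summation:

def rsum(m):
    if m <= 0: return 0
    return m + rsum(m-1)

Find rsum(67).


rsum(67)
= 67 + 66 + 65 + 64 + 63 + 62 + 61 + 60 + 59 + 58 + 57 + 56 + 55 + 54 + 53 + 52 + 51 + 50 + 49 + 48 + 47 + 46 + 45 + 44 + 43 + 42 + 41 + 40 + 39 + 38 + 37 + 36 + 35 + 34 + 33 + 32 + 31 + 30 + 29 + 28 + 27 + 26 + 25 + 24 + 23 + 22 + 21 + 20 + 19 + 18 + 17 + 16 + 15 + 14 + 13 + 12 + 11 + 10 + 9 + 8 + 7 + 6 + 5 + 4 + 3 + 2 + 1 + rsum(0)
= 67 + 66 + 65 + 64 + 63 + 62 + 61 + 60 + 59 + 58 + 57 + 56 + 55 + 54 + 53 + 52 + 51 + 50 + 49 + 48 + 47 + 46 + 45 + 44 + 43 + 42 + 41 + 40 + 39 + 38 + 37 + 36 + 35 + 34 + 33 + 32 + 31 + 30 + 29 + 28 + 27 + 26 + 25 + 24 + 23 + 22 + 21 + 20 + 19 + 18 + 17 + 16 + 15 + 14 + 13 + 12 + 11 + 10 + 9 + 8 + 7 + 6 + 5 + 4 + 3 + 2 + 1 + 0
= 2278

2278


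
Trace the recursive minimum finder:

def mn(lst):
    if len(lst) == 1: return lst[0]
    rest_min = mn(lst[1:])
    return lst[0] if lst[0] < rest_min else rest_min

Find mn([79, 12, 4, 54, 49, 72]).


mn([79, 12, 4, 54, 49, 72]): compare 79 with mn([12, 4, 54, 49, 72])
mn([12, 4, 54, 49, 72]): compare 12 with mn([4, 54, 49, 72])
mn([4, 54, 49, 72]): compare 4 with mn([54, 49, 72])
mn([54, 49, 72]): compare 54 with mn([49, 72])
mn([49, 72]): compare 49 with mn([72])
mn([72]) = 72  (base case)
Compare 49 with 72 -> 49
Compare 54 with 49 -> 49
Compare 4 with 49 -> 4
Compare 12 with 4 -> 4
Compare 79 with 4 -> 4

4


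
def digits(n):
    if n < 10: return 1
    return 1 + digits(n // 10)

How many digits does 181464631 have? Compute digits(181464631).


digits(181464631) = 1 + digits(18146463)
digits(18146463) = 1 + digits(1814646)
digits(1814646) = 1 + digits(181464)
digits(181464) = 1 + digits(18146)
digits(18146) = 1 + digits(1814)
digits(1814) = 1 + digits(181)
digits(181) = 1 + digits(18)
digits(18) = 1 + digits(1)
digits(1) = 1  (base case: 1 < 10)
Unwinding: 1 + 1 + 1 + 1 + 1 + 1 + 1 + 1 + 1 = 9

9


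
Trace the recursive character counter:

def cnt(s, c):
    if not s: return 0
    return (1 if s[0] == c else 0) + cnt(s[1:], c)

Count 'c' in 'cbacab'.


s[0]='c' == 'c' -> 1
s[0]='b' != 'c' -> 0
s[0]='a' != 'c' -> 0
s[0]='c' == 'c' -> 1
s[0]='a' != 'c' -> 0
s[0]='b' != 'c' -> 0
Sum: 1 + 0 + 0 + 1 + 0 + 0 = 2

2


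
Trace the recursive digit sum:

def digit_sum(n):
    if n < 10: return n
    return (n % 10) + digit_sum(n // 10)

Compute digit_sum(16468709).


digit_sum(16468709) = 9 + digit_sum(1646870)
digit_sum(1646870) = 0 + digit_sum(164687)
digit_sum(164687) = 7 + digit_sum(16468)
digit_sum(16468) = 8 + digit_sum(1646)
digit_sum(1646) = 6 + digit_sum(164)
digit_sum(164) = 4 + digit_sum(16)
digit_sum(16) = 6 + digit_sum(1)
digit_sum(1) = 1  (base case)
Total: 9 + 0 + 7 + 8 + 6 + 4 + 6 + 1 = 41

41


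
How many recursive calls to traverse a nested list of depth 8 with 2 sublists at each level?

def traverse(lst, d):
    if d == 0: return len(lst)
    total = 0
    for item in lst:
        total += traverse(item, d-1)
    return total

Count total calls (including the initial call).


At depth 0 (root): 1 call
At depth 1: each of 1 parents calls traverse on 2 children = 2 calls
At depth 2: each of 2 parents calls traverse on 2 children = 4 calls
At depth 3: each of 4 parents calls traverse on 2 children = 8 calls
At depth 4: each of 8 parents calls traverse on 2 children = 16 calls
At depth 5: each of 16 parents calls traverse on 2 children = 32 calls
At depth 6: each of 32 parents calls traverse on 2 children = 64 calls
At depth 7: each of 64 parents calls traverse on 2 children = 128 calls
At depth 8: each of 128 parents calls traverse on 2 children = 256 calls
Total: 1 + 2 + 4 + 8 + 16 + 32 + 64 + 128 + 256 = 511

511


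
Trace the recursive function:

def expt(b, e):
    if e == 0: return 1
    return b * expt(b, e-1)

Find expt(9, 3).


expt(9, 3)
= 9 * expt(9, 2)
= 9 * 9 * expt(9, 1)
= 9 * 9 * 9 * expt(9, 0)
= 9 * 9 * 9 * 1
= 729

729


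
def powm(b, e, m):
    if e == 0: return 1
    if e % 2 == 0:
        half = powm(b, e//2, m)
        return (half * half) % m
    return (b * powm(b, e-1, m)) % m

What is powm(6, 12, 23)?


powm(6, 12, 23): e is even, compute powm(6, 6, 23)
  powm(6, 6, 23): e is even, compute powm(6, 3, 23)
    powm(6, 3, 23): e is odd, compute powm(6, 2, 23)
      powm(6, 2, 23): e is even, compute powm(6, 1, 23)
        powm(6, 1, 23): e is odd, compute powm(6, 0, 23)
          powm(6, 0, 23) = 1
        (6 * 1) % 23 = 6
      half=6, (6*6) % 23 = 13
    (6 * 13) % 23 = 9
  half=9, (9*9) % 23 = 12
half=12, (12*12) % 23 = 6

6


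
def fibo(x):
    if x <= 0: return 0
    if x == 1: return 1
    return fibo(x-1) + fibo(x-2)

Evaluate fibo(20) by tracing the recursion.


Computing fibo(20) bottom-up:
fibo(0) = 0
fibo(1) = 1
fibo(2) = fibo(1) + fibo(0) = 1 + 0 = 1
fibo(3) = fibo(2) + fibo(1) = 1 + 1 = 2
fibo(4) = fibo(3) + fibo(2) = 2 + 1 = 3
fibo(5) = fibo(4) + fibo(3) = 3 + 2 = 5
fibo(6) = fibo(5) + fibo(4) = 5 + 3 = 8
fibo(7) = fibo(6) + fibo(5) = 8 + 5 = 13
fibo(8) = fibo(7) + fibo(6) = 13 + 8 = 21
fibo(9) = fibo(8) + fibo(7) = 21 + 13 = 34
fibo(10) = fibo(9) + fibo(8) = 34 + 21 = 55
fibo(11) = fibo(10) + fibo(9) = 55 + 34 = 89
fibo(12) = fibo(11) + fibo(10) = 89 + 55 = 144
fibo(13) = fibo(12) + fibo(11) = 144 + 89 = 233
fibo(14) = fibo(13) + fibo(12) = 233 + 144 = 377
fibo(15) = fibo(14) + fibo(13) = 377 + 233 = 610
fibo(16) = fibo(15) + fibo(14) = 610 + 377 = 987
fibo(17) = fibo(16) + fibo(15) = 987 + 610 = 1597
fibo(18) = fibo(17) + fibo(16) = 1597 + 987 = 2584
fibo(19) = fibo(18) + fibo(17) = 2584 + 1597 = 4181
fibo(20) = fibo(19) + fibo(18) = 4181 + 2584 = 6765

6765


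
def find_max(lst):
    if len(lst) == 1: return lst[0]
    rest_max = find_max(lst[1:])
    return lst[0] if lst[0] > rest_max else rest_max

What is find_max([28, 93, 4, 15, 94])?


find_max([28, 93, 4, 15, 94]): compare 28 with find_max([93, 4, 15, 94])
find_max([93, 4, 15, 94]): compare 93 with find_max([4, 15, 94])
find_max([4, 15, 94]): compare 4 with find_max([15, 94])
find_max([15, 94]): compare 15 with find_max([94])
find_max([94]) = 94  (base case)
Compare 15 with 94 -> 94
Compare 4 with 94 -> 94
Compare 93 with 94 -> 94
Compare 28 with 94 -> 94

94


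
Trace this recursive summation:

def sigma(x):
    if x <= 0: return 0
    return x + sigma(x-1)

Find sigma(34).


sigma(34)
= 34 + 33 + 32 + 31 + 30 + 29 + 28 + 27 + 26 + 25 + 24 + 23 + 22 + 21 + 20 + 19 + 18 + 17 + 16 + 15 + 14 + 13 + 12 + 11 + 10 + 9 + 8 + 7 + 6 + 5 + 4 + 3 + 2 + 1 + sigma(0)
= 34 + 33 + 32 + 31 + 30 + 29 + 28 + 27 + 26 + 25 + 24 + 23 + 22 + 21 + 20 + 19 + 18 + 17 + 16 + 15 + 14 + 13 + 12 + 11 + 10 + 9 + 8 + 7 + 6 + 5 + 4 + 3 + 2 + 1 + 0
= 595

595


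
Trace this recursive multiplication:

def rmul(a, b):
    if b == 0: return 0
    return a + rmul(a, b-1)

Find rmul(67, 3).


rmul(67, 3) = 67 + rmul(67, 2)
rmul(67, 2) = 67 + rmul(67, 1)
rmul(67, 1) = 67 + rmul(67, 0)
rmul(67, 0) = 0  (base case)
Total: 67 + 67 + 67 + 0 = 201

201


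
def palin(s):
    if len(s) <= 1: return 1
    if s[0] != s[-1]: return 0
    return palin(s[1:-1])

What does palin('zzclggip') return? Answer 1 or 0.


palin('zzclggip'): s[0]='z' != s[-1]='p' -> return 0
Result: 0 (not a palindrome)

0


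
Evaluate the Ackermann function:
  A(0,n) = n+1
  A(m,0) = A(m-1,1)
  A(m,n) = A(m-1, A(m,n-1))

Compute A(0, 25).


A(0, 25) = 26
Result: A(0, 25) = 26

26


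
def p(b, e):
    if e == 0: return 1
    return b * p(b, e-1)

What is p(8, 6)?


p(8, 6)
= 8 * p(8, 5)
= 8 * 8 * p(8, 4)
= 8 * 8 * 8 * p(8, 3)
= 8 * 8 * 8 * 8 * p(8, 2)
= 8 * 8 * 8 * 8 * 8 * p(8, 1)
= 8 * 8 * 8 * 8 * 8 * 8 * p(8, 0)
= 8 * 8 * 8 * 8 * 8 * 8 * 1
= 262144

262144


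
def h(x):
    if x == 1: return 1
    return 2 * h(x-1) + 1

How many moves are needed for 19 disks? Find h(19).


h(19) = 2 * h(18) + 1
h(18) = 2 * h(17) + 1
h(17) = 2 * h(16) + 1
h(16) = 2 * h(15) + 1
h(15) = 2 * h(14) + 1
h(14) = 2 * h(13) + 1
h(13) = 2 * h(12) + 1
h(12) = 2 * h(11) + 1
h(11) = 2 * h(10) + 1
h(10) = 2 * h(9) + 1
h(9) = 2 * h(8) + 1
h(8) = 2 * h(7) + 1
h(7) = 2 * h(6) + 1
h(6) = 2 * h(5) + 1
h(5) = 2 * h(4) + 1
h(4) = 2 * h(3) + 1
h(3) = 2 * h(2) + 1
h(2) = 2 * h(1) + 1
h(1) = 1  (base case)
h(2) = 2 * 1 + 1 = 3
h(3) = 2 * 3 + 1 = 7
h(4) = 2 * 7 + 1 = 15
h(5) = 2 * 15 + 1 = 31
h(6) = 2 * 31 + 1 = 63
h(7) = 2 * 63 + 1 = 127
h(8) = 2 * 127 + 1 = 255
h(9) = 2 * 255 + 1 = 511
h(10) = 2 * 511 + 1 = 1023
h(11) = 2 * 1023 + 1 = 2047
h(12) = 2 * 2047 + 1 = 4095
h(13) = 2 * 4095 + 1 = 8191
h(14) = 2 * 8191 + 1 = 16383
h(15) = 2 * 16383 + 1 = 32767
h(16) = 2 * 32767 + 1 = 65535
h(17) = 2 * 65535 + 1 = 131071
h(18) = 2 * 131071 + 1 = 262143
h(19) = 2 * 262143 + 1 = 524287

524287


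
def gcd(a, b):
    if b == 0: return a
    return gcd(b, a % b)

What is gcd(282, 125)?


gcd(282, 125) = gcd(125, 32)
gcd(125, 32) = gcd(32, 29)
gcd(32, 29) = gcd(29, 3)
gcd(29, 3) = gcd(3, 2)
gcd(3, 2) = gcd(2, 1)
gcd(2, 1) = gcd(1, 0)
gcd(1, 0) = 1  (base case)

1


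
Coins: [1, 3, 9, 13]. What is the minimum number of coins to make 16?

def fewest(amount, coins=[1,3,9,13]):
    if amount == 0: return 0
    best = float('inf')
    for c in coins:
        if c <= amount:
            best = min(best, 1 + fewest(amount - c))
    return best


Building up with DP:
fewest(0) = 0
fewest(1) = min(1+fewest(0)=1+0=1) = 1
fewest(2) = min(1+fewest(1)=1+1=2) = 2
fewest(3) = min(1+fewest(2)=1+2=3, 1+fewest(0)=1+0=1) = 1
fewest(4) = min(1+fewest(3)=1+1=2, 1+fewest(1)=1+1=2) = 2
fewest(5) = min(1+fewest(4)=1+2=3, 1+fewest(2)=1+2=3) = 3
fewest(6) = min(1+fewest(5)=1+3=4, 1+fewest(3)=1+1=2) = 2
fewest(7) = min(1+fewest(6)=1+2=3, 1+fewest(4)=1+2=3) = 3
fewest(8) = min(1+fewest(7)=1+3=4, 1+fewest(5)=1+3=4) = 4
fewest(9) = min(1+fewest(8)=1+4=5, 1+fewest(6)=1+2=3, 1+fewest(0)=1+0=1) = 1
fewest(10) = min(1+fewest(9)=1+1=2, 1+fewest(7)=1+3=4, 1+fewest(1)=1+1=2) = 2
fewest(11) = min(1+fewest(10)=1+2=3, 1+fewest(8)=1+4=5, 1+fewest(2)=1+2=3) = 3
fewest(12) = min(1+fewest(11)=1+3=4, 1+fewest(9)=1+1=2, 1+fewest(3)=1+1=2) = 2
fewest(13) = min(1+fewest(12)=1+2=3, 1+fewest(10)=1+2=3, 1+fewest(4)=1+2=3, 1+fewest(0)=1+0=1) = 1
fewest(14) = min(1+fewest(13)=1+1=2, 1+fewest(11)=1+3=4, 1+fewest(5)=1+3=4, 1+fewest(1)=1+1=2) = 2
fewest(15) = min(1+fewest(14)=1+2=3, 1+fewest(12)=1+2=3, 1+fewest(6)=1+2=3, 1+fewest(2)=1+2=3) = 3
fewest(16) = min(1+fewest(15)=1+3=4, 1+fewest(13)=1+1=2, 1+fewest(7)=1+3=4, 1+fewest(3)=1+1=2) = 2

2


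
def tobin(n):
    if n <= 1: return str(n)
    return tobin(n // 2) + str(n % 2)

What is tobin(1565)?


tobin(1565) = tobin(782) + '1'
tobin(782) = tobin(391) + '0'
tobin(391) = tobin(195) + '1'
tobin(195) = tobin(97) + '1'
tobin(97) = tobin(48) + '1'
tobin(48) = tobin(24) + '0'
tobin(24) = tobin(12) + '0'
tobin(12) = tobin(6) + '0'
tobin(6) = tobin(3) + '0'
tobin(3) = tobin(1) + '1'
tobin(1) = '1'  (base case)
Concatenating: '1' + '1' + '0' + '0' + '0' + '0' + '1' + '1' + '1' + '0' + '1' = '11000011101'

11000011101


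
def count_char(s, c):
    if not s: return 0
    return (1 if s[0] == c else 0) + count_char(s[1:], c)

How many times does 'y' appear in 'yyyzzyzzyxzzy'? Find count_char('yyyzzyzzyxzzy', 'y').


s[0]='y' == 'y' -> 1
s[0]='y' == 'y' -> 1
s[0]='y' == 'y' -> 1
s[0]='z' != 'y' -> 0
s[0]='z' != 'y' -> 0
s[0]='y' == 'y' -> 1
s[0]='z' != 'y' -> 0
s[0]='z' != 'y' -> 0
s[0]='y' == 'y' -> 1
s[0]='x' != 'y' -> 0
s[0]='z' != 'y' -> 0
s[0]='z' != 'y' -> 0
s[0]='y' == 'y' -> 1
Sum: 1 + 1 + 1 + 0 + 0 + 1 + 0 + 0 + 1 + 0 + 0 + 0 + 1 = 6

6


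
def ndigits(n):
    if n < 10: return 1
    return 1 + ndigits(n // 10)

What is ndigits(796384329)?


ndigits(796384329) = 1 + ndigits(79638432)
ndigits(79638432) = 1 + ndigits(7963843)
ndigits(7963843) = 1 + ndigits(796384)
ndigits(796384) = 1 + ndigits(79638)
ndigits(79638) = 1 + ndigits(7963)
ndigits(7963) = 1 + ndigits(796)
ndigits(796) = 1 + ndigits(79)
ndigits(79) = 1 + ndigits(7)
ndigits(7) = 1  (base case: 7 < 10)
Unwinding: 1 + 1 + 1 + 1 + 1 + 1 + 1 + 1 + 1 = 9

9


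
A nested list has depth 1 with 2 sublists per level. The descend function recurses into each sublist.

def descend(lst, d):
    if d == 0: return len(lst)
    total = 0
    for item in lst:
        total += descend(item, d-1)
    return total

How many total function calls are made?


At depth 0 (root): 1 call
At depth 1: each of 1 parents calls descend on 2 children = 2 calls
Total: 1 + 2 = 3

3


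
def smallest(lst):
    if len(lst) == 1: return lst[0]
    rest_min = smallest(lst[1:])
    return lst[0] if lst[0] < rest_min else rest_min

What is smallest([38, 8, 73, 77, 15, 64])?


smallest([38, 8, 73, 77, 15, 64]): compare 38 with smallest([8, 73, 77, 15, 64])
smallest([8, 73, 77, 15, 64]): compare 8 with smallest([73, 77, 15, 64])
smallest([73, 77, 15, 64]): compare 73 with smallest([77, 15, 64])
smallest([77, 15, 64]): compare 77 with smallest([15, 64])
smallest([15, 64]): compare 15 with smallest([64])
smallest([64]) = 64  (base case)
Compare 15 with 64 -> 15
Compare 77 with 15 -> 15
Compare 73 with 15 -> 15
Compare 8 with 15 -> 8
Compare 38 with 8 -> 8

8


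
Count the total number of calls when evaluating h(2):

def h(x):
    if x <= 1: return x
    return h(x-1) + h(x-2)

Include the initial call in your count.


Let C(n) = total calls for h(n)
C(0) = 1, C(1) = 1
C(2) = 1 + C(1) + C(0) = 1 + 1 + 1 = 3

3


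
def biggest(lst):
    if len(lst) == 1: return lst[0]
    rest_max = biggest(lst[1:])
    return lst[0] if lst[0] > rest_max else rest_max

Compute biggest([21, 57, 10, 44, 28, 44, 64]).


biggest([21, 57, 10, 44, 28, 44, 64]): compare 21 with biggest([57, 10, 44, 28, 44, 64])
biggest([57, 10, 44, 28, 44, 64]): compare 57 with biggest([10, 44, 28, 44, 64])
biggest([10, 44, 28, 44, 64]): compare 10 with biggest([44, 28, 44, 64])
biggest([44, 28, 44, 64]): compare 44 with biggest([28, 44, 64])
biggest([28, 44, 64]): compare 28 with biggest([44, 64])
biggest([44, 64]): compare 44 with biggest([64])
biggest([64]) = 64  (base case)
Compare 44 with 64 -> 64
Compare 28 with 64 -> 64
Compare 44 with 64 -> 64
Compare 10 with 64 -> 64
Compare 57 with 64 -> 64
Compare 21 with 64 -> 64

64


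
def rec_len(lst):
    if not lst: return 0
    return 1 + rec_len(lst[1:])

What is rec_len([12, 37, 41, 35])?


rec_len([12, 37, 41, 35]) = 1 + rec_len([37, 41, 35])
rec_len([37, 41, 35]) = 1 + rec_len([41, 35])
rec_len([41, 35]) = 1 + rec_len([35])
rec_len([35]) = 1 + rec_len([])
rec_len([]) = 0  (base case)
Unwinding: 1 + 1 + 1 + 1 + 0 = 4

4


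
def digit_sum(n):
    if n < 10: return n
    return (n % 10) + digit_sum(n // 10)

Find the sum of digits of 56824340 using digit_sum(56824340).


digit_sum(56824340) = 0 + digit_sum(5682434)
digit_sum(5682434) = 4 + digit_sum(568243)
digit_sum(568243) = 3 + digit_sum(56824)
digit_sum(56824) = 4 + digit_sum(5682)
digit_sum(5682) = 2 + digit_sum(568)
digit_sum(568) = 8 + digit_sum(56)
digit_sum(56) = 6 + digit_sum(5)
digit_sum(5) = 5  (base case)
Total: 0 + 4 + 3 + 4 + 2 + 8 + 6 + 5 = 32

32


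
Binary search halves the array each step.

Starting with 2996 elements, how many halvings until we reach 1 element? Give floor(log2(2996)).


2996 / 2 = 1498
1498 / 2 = 749
749 / 2 = 374
374 / 2 = 187
187 / 2 = 93
93 / 2 = 46
46 / 2 = 23
23 / 2 = 11
11 / 2 = 5
5 / 2 = 2
2 / 2 = 1
Reached 1 after 11 halvings

11


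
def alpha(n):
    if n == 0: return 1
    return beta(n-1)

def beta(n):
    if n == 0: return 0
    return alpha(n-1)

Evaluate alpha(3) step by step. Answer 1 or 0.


alpha(3) = beta(2)
beta(2) = alpha(1)
alpha(1) = beta(0)
beta(0) = 0  (base case)
Result: 0

0


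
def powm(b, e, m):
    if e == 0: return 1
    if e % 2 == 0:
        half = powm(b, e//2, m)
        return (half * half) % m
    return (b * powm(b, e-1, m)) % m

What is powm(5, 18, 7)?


powm(5, 18, 7): e is even, compute powm(5, 9, 7)
  powm(5, 9, 7): e is odd, compute powm(5, 8, 7)
    powm(5, 8, 7): e is even, compute powm(5, 4, 7)
      powm(5, 4, 7): e is even, compute powm(5, 2, 7)
        powm(5, 2, 7): e is even, compute powm(5, 1, 7)
          powm(5, 1, 7): e is odd, compute powm(5, 0, 7)
          powm(5, 0, 7) = 1
          (5 * 1) % 7 = 5
        half=5, (5*5) % 7 = 4
      half=4, (4*4) % 7 = 2
    half=2, (2*2) % 7 = 4
  (5 * 4) % 7 = 6
half=6, (6*6) % 7 = 1

1


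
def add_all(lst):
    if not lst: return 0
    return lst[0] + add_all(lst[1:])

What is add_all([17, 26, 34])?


add_all([17, 26, 34]) = 17 + add_all([26, 34])
add_all([26, 34]) = 26 + add_all([34])
add_all([34]) = 34 + add_all([])
add_all([]) = 0  (base case)
Total: 17 + 26 + 34 + 0 = 77

77


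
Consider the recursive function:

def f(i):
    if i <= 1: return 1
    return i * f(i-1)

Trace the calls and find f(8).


f(8)
= 8 * f(7)
= 8 * 7 * f(6)
= 8 * 7 * 6 * f(5)
= 8 * 7 * 6 * 5 * f(4)
= 8 * 7 * 6 * 5 * 4 * f(3)
= 8 * 7 * 6 * 5 * 4 * 3 * f(2)
= 8 * 7 * 6 * 5 * 4 * 3 * 2 * f(1)
= 8 * 7 * 6 * 5 * 4 * 3 * 2 * 1
= 40320

40320


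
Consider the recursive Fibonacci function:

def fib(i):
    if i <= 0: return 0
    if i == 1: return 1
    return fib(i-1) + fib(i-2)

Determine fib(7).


Computing fib(7) bottom-up:
fib(0) = 0
fib(1) = 1
fib(2) = fib(1) + fib(0) = 1 + 0 = 1
fib(3) = fib(2) + fib(1) = 1 + 1 = 2
fib(4) = fib(3) + fib(2) = 2 + 1 = 3
fib(5) = fib(4) + fib(3) = 3 + 2 = 5
fib(6) = fib(5) + fib(4) = 5 + 3 = 8
fib(7) = fib(6) + fib(5) = 8 + 5 = 13

13


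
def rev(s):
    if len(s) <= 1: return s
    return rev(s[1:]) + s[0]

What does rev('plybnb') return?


rev('plybnb') = rev('lybnb') + 'p'
rev('lybnb') = rev('ybnb') + 'l'
rev('ybnb') = rev('bnb') + 'y'
rev('bnb') = rev('nb') + 'b'
rev('nb') = rev('b') + 'n'
rev('b') = 'b'  (base case)
Concatenating: 'b' + 'n' + 'b' + 'y' + 'l' + 'p' = 'bnbylp'

bnbylp


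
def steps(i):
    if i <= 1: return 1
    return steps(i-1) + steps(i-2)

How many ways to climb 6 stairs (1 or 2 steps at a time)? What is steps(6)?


Building up from base cases:
steps(0) = 1
steps(1) = 1
steps(2) = steps(1) + steps(0) = 1 + 1 = 2
steps(3) = steps(2) + steps(1) = 2 + 1 = 3
steps(4) = steps(3) + steps(2) = 3 + 2 = 5
steps(5) = steps(4) + steps(3) = 5 + 3 = 8
steps(6) = steps(5) + steps(4) = 8 + 5 = 13

13


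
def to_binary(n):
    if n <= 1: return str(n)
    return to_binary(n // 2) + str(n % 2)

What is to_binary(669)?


to_binary(669) = to_binary(334) + '1'
to_binary(334) = to_binary(167) + '0'
to_binary(167) = to_binary(83) + '1'
to_binary(83) = to_binary(41) + '1'
to_binary(41) = to_binary(20) + '1'
to_binary(20) = to_binary(10) + '0'
to_binary(10) = to_binary(5) + '0'
to_binary(5) = to_binary(2) + '1'
to_binary(2) = to_binary(1) + '0'
to_binary(1) = '1'  (base case)
Concatenating: '1' + '0' + '1' + '0' + '0' + '1' + '1' + '1' + '0' + '1' = '1010011101'

1010011101


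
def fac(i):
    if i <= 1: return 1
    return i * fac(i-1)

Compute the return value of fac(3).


fac(3)
= 3 * fac(2)
= 3 * 2 * fac(1)
= 3 * 2 * 1
= 6

6


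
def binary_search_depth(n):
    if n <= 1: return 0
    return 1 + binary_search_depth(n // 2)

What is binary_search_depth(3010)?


3010 / 2 = 1505
1505 / 2 = 752
752 / 2 = 376
376 / 2 = 188
188 / 2 = 94
94 / 2 = 47
47 / 2 = 23
23 / 2 = 11
11 / 2 = 5
5 / 2 = 2
2 / 2 = 1
Reached 1 after 11 halvings

11


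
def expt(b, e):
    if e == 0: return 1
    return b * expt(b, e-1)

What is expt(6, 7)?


expt(6, 7)
= 6 * expt(6, 6)
= 6 * 6 * expt(6, 5)
= 6 * 6 * 6 * expt(6, 4)
= 6 * 6 * 6 * 6 * expt(6, 3)
= 6 * 6 * 6 * 6 * 6 * expt(6, 2)
= 6 * 6 * 6 * 6 * 6 * 6 * expt(6, 1)
= 6 * 6 * 6 * 6 * 6 * 6 * 6 * expt(6, 0)
= 6 * 6 * 6 * 6 * 6 * 6 * 6 * 1
= 279936

279936


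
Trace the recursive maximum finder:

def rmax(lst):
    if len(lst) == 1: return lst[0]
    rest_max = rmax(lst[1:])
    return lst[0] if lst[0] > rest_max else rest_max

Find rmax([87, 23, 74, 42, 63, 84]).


rmax([87, 23, 74, 42, 63, 84]): compare 87 with rmax([23, 74, 42, 63, 84])
rmax([23, 74, 42, 63, 84]): compare 23 with rmax([74, 42, 63, 84])
rmax([74, 42, 63, 84]): compare 74 with rmax([42, 63, 84])
rmax([42, 63, 84]): compare 42 with rmax([63, 84])
rmax([63, 84]): compare 63 with rmax([84])
rmax([84]) = 84  (base case)
Compare 63 with 84 -> 84
Compare 42 with 84 -> 84
Compare 74 with 84 -> 84
Compare 23 with 84 -> 84
Compare 87 with 84 -> 87

87
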